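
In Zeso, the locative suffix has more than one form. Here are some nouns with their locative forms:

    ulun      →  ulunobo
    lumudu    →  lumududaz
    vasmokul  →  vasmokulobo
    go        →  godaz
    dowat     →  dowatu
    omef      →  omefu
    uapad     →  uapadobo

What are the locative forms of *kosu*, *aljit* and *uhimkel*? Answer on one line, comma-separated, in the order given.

kosudaz, aljitu, uhimkelobo

Looking at the final sound of each stem: -u when the stem ends in a voiceless consonant (*dowat*, *omef*); -obo when the stem ends in a voiced consonant (*ulun*, *vasmokul*, *uapad*); -daz when the stem ends in a vowel (*lumudu*, *go*).
The final sound of *kosu* is /u/, which is a vowel, so the suffix is -daz, giving *kosudaz*.
Since the final sound of *aljit* is /t/ (a voiceless consonant), it takes -u, giving *aljitu*.
The final sound of *uhimkel* is /l/, which is a voiced consonant, so the suffix is -obo, giving *uhimkelobo*.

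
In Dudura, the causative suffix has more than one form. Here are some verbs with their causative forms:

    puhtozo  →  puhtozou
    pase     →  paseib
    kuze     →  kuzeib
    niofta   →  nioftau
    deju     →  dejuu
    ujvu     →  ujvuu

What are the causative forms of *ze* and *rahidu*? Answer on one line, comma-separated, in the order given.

zeib, rahiduu

The suffix is conditioned by the last vowel: -ib when the last vowel of the stem is a front vowel (*pase*, *kuze*); -u when the last vowel of the stem is a back vowel (*puhtozo*, *niofta*, *deju*, *ujvu*).
Since the last vowel of *ze* is /e/ (a front vowel), it takes -ib, giving *zeib*.
*rahidu*: last vowel = /u/, a back vowel → -u → *rahiduu*.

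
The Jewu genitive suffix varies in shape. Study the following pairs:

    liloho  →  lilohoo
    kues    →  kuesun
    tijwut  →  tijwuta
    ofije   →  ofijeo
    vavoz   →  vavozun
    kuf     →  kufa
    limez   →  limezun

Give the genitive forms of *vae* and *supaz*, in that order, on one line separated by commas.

Looking at the final sound of each stem: -un when the stem ends in a sibilant (*kues*, *vavoz*, *limez*); -a when the stem ends in a non-sibilant consonant (*tijwut*, *kuf*); -o when the stem ends in a vowel (*liloho*, *ofije*).
*vae* — final sound /e/ (a vowel) → -o → *vaeo*.
Since the final sound of *supaz* is /z/ (a sibilant), it takes -un, giving *supazun*.

vaeo, supazun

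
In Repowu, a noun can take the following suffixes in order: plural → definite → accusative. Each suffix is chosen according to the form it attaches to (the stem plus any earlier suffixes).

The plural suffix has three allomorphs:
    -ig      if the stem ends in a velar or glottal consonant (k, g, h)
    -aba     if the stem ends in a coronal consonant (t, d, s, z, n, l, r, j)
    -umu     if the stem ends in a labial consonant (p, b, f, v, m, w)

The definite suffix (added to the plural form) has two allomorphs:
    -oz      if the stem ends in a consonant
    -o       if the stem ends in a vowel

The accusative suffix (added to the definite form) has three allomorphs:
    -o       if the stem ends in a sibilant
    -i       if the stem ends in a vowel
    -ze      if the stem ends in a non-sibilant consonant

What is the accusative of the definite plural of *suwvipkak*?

The final consonant of *suwvipkak* is /k/, which is velar/glottal, so the plural suffix is -ig, giving *suwvipkakig*.
Since the final sound of the plural form *suwvipkakig* is /g/ (a consonant), it takes -oz, giving *suwvipkakigoz*.
Since the final sound of the definite form *suwvipkakigoz* is /z/ (a sibilant), it takes -o, giving *suwvipkakigozo*.

suwvipkakigozo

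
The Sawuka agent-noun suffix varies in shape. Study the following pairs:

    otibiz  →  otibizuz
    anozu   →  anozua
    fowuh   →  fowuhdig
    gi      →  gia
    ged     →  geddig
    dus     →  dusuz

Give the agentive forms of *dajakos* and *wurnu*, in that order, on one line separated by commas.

dajakosuz, wurnua

The suffix is conditioned by the final sound: -uz when the stem ends in a sibilant (*otibiz*, *dus*); -dig when the stem ends in a non-sibilant consonant (*fowuh*, *ged*); -a when the stem ends in a vowel (*anozu*, *gi*).
*dajakos* — final sound /s/ (a sibilant) → -uz → *dajakosuz*.
*wurnu*: final sound = /u/, a vowel → -a → *wurnua*.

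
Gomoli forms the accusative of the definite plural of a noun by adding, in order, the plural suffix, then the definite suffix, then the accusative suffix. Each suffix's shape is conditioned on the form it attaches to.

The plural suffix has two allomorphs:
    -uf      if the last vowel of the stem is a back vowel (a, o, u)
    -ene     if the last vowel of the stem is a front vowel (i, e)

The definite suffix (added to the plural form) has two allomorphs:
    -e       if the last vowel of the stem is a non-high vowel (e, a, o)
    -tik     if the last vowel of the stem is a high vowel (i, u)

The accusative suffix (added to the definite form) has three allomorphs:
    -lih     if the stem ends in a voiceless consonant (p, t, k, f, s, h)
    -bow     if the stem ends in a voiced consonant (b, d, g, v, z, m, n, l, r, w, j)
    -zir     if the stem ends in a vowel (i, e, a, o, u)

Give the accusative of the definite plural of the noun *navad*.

*navad*: last vowel = /a/, a back vowel → -uf → *navaduf*.
The plural form *navaduf* — last vowel /u/ (a high vowel) → -tik → *navaduftik*.
The final sound of the definite form *navaduftik* is /k/, which is a voiceless consonant, so the accusative suffix is -lih, giving *navaduftiklih*.

navaduftiklih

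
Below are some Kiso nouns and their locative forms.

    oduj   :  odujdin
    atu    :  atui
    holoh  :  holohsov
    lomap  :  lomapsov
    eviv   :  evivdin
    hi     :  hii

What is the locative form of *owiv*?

owivdin

The suffix is conditioned by the final sound: -sov when the stem ends in a voiceless consonant (*holoh*, *lomap*); -din when the stem ends in a voiced consonant (*oduj*, *eviv*); -i when the stem ends in a vowel (*atu*, *hi*).
*owiv* — final sound /v/ (a voiced consonant) → -din → *owivdin*.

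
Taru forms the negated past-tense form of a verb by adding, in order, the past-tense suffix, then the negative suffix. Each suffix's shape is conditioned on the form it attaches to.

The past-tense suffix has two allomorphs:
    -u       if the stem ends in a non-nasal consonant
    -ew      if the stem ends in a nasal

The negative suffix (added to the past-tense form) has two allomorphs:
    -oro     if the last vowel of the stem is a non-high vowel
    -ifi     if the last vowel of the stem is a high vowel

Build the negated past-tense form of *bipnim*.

bipnimeworo

*bipnim*: final consonant = /m/, a nasal → -ew → *bipnimew*.
The past-tense form *bipnimew*: last vowel = /e/, a non-high vowel → -oro → *bipnimeworo*.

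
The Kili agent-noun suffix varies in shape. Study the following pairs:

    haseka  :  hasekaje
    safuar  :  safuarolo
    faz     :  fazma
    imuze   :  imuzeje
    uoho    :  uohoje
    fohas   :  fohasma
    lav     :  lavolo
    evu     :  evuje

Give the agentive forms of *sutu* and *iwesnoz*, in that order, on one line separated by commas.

sutuje, iwesnozma

The alternation tracks the final sound of the stem — -ma when the stem ends in a sibilant (*faz*, *fohas*); -olo when the stem ends in a non-sibilant consonant (*safuar*, *lav*); -je when the stem ends in a vowel (*haseka*, *imuze*, *uoho*, *evu*).
*sutu*: final sound = /u/, a vowel → -je → *sutuje*.
*iwesnoz*: final sound = /z/, a sibilant → -ma → *iwesnozma*.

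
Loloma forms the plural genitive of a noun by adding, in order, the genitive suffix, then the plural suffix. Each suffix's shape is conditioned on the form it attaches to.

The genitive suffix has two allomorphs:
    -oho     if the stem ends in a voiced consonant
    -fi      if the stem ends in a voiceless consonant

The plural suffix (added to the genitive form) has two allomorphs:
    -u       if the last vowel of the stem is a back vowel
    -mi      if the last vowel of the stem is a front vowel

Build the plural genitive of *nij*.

nijohou

*nij*: final consonant = /j/, voiced → -oho → *nijoho*.
The genitive form *nijoho* — last vowel /o/ (a back vowel) → -u → *nijohou*.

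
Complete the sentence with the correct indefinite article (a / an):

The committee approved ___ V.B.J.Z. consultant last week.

a

The indefinite article is chosen by the initial *sound* of the following word, not its spelling.
The initialism *V.B.J.Z.* is read letter by letter; the first letter, V, is pronounced /viː/, which begins with a consonant sound.
So the article is *a*: The committee approved a V.B.J.Z. consultant last week.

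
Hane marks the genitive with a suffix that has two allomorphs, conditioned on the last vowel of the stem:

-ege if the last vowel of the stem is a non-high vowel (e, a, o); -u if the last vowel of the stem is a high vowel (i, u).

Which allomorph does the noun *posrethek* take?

-ege

*posrethek*: last vowel = /e/, a non-high vowel → -ege.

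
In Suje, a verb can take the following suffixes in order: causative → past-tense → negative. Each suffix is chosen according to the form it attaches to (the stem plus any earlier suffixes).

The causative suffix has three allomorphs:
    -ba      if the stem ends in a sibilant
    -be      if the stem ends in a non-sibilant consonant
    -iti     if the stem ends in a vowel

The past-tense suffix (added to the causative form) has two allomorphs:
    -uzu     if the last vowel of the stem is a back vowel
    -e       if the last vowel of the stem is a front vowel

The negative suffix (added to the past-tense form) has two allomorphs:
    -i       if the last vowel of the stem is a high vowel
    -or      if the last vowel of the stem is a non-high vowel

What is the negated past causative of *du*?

duitieor

The final sound of *du* is /u/, which is a vowel, so the causative suffix is -iti, giving *duiti*.
The causative form *duiti* — last vowel /i/ (a front vowel) → -e → *duitie*.
The past-tense form *duitie* — last vowel /e/ (a non-high vowel) → -or → *duitieor*.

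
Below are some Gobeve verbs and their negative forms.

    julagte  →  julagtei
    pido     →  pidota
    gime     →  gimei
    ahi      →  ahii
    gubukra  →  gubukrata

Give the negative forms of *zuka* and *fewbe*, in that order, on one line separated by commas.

Looking at the last vowel of each stem: -i when the last vowel of the stem is a front vowel (*julagte*, *gime*, *ahi*); -ta when the last vowel of the stem is a back vowel (*pido*, *gubukra*).
*zuka* — last vowel /a/ (a back vowel) → -ta → *zukata*.
Since the last vowel of *fewbe* is /e/ (a front vowel), it takes -i, giving *fewbei*.

zukata, fewbei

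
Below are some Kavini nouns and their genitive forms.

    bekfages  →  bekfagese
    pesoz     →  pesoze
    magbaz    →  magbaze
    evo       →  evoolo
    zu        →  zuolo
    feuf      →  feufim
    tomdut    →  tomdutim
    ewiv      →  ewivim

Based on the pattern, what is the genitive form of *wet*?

wetim

The alternation tracks the final sound of the stem — -e when the stem ends in a sibilant (*bekfages*, *pesoz*, *magbaz*); -im when the stem ends in a non-sibilant consonant (*feuf*, *tomdut*, *ewiv*); -olo when the stem ends in a vowel (*evo*, *zu*).
The final sound of *wet* is /t/, which is a non-sibilant consonant, so the suffix is -im, giving *wetim*.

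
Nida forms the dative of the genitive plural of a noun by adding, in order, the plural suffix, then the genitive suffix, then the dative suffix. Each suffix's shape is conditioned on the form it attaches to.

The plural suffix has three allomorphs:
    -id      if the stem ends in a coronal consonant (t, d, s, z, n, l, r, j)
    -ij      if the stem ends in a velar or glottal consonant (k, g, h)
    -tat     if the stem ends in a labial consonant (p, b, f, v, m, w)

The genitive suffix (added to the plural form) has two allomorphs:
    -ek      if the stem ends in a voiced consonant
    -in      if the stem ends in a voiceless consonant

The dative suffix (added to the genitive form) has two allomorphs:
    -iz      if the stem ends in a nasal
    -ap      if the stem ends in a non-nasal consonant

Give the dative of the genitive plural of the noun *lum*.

lumtatiniz

Since the final consonant of *lum* is /m/ (labial), it takes -tat, giving *lumtat*.
The plural form *lumtat* — final consonant /t/ (voiceless) → -in → *lumtatin*.
The genitive form *lumtatin*: final consonant = /n/, a nasal → -iz → *lumtatiniz*.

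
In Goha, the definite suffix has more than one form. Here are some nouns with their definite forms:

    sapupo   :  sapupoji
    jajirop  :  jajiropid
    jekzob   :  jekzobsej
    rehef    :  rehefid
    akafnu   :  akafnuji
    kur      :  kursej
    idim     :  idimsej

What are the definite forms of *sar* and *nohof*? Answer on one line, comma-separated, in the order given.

The suffix is conditioned by the final sound: -id when the stem ends in a voiceless consonant (*jajirop*, *rehef*); -sej when the stem ends in a voiced consonant (*jekzob*, *kur*, *idim*); -ji when the stem ends in a vowel (*sapupo*, *akafnu*).
*sar* — final sound /r/ (a voiced consonant) → -sej → *sarsej*.
The final sound of *nohof* is /f/, which is a voiceless consonant, so the suffix is -id, giving *nohofid*.

sarsej, nohofid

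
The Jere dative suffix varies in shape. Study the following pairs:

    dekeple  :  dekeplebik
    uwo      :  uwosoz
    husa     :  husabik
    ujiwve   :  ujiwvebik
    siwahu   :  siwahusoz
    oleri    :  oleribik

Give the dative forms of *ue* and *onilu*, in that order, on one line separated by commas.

uebik, onilusoz

The suffix is conditioned by the last vowel: -soz when the last vowel of the stem is a rounded vowel (*uwo*, *siwahu*); -bik when the last vowel of the stem is an unrounded vowel (*dekeple*, *husa*, *ujiwve*, *oleri*).
*ue* — last vowel /e/ (an unrounded vowel) → -bik → *uebik*.
The last vowel of *onilu* is /u/, which is a rounded vowel, so the suffix is -soz, giving *onilusoz*.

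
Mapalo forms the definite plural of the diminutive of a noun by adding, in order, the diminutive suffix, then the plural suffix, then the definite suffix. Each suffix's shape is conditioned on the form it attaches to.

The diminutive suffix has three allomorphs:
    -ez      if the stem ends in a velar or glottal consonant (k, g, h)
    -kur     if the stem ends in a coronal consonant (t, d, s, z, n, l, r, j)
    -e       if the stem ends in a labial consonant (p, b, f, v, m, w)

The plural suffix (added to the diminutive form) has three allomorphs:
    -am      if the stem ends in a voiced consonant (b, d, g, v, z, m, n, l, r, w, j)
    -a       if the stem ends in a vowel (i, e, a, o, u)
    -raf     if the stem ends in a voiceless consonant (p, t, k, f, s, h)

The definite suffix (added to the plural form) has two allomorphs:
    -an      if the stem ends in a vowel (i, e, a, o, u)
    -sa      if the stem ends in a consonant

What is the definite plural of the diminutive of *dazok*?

dazokezamsa

*dazok*: final consonant = /k/, velar/glottal → -ez → *dazokez*.
The diminutive form *dazokez* — final sound /z/ (a voiced consonant) → -am → *dazokezam*.
Since the final sound of the plural form *dazokezam* is /m/ (a consonant), it takes -sa, giving *dazokezamsa*.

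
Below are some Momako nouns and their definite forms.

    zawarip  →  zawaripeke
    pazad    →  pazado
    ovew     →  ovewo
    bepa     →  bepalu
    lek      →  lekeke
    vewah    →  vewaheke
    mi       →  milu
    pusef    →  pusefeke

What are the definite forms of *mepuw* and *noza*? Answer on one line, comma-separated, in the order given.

Looking at the final sound of each stem: -eke when the stem ends in a voiceless consonant (*zawarip*, *lek*, *vewah*, *pusef*); -o when the stem ends in a voiced consonant (*pazad*, *ovew*); -lu when the stem ends in a vowel (*bepa*, *mi*).
*mepuw*: final sound = /w/, a voiced consonant → -o → *mepuwo*.
The final sound of *noza* is /a/, which is a vowel, so the suffix is -lu, giving *nozalu*.

mepuwo, nozalu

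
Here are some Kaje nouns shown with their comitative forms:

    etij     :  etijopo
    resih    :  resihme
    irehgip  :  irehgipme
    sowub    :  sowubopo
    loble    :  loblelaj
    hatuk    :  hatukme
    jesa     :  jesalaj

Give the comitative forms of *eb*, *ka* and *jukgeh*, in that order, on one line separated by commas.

ebopo, kalaj, jukgehme

The alternation tracks the final sound of the stem — -me when the stem ends in a voiceless consonant (*resih*, *irehgip*, *hatuk*); -opo when the stem ends in a voiced consonant (*etij*, *sowub*); -laj when the stem ends in a vowel (*loble*, *jesa*).
*eb*: final sound = /b/, a voiced consonant → -opo → *ebopo*.
Since the final sound of *ka* is /a/ (a vowel), it takes -laj, giving *kalaj*.
*jukgeh* — final sound /h/ (a voiceless consonant) → -me → *jukgehme*.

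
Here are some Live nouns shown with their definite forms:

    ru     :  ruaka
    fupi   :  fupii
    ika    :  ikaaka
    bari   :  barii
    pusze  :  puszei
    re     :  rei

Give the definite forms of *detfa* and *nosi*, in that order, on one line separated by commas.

The alternation tracks the last vowel of the stem — -i when the last vowel of the stem is a front vowel (*fupi*, *bari*, *pusze*, *re*); -aka when the last vowel of the stem is a back vowel (*ru*, *ika*).
Since the last vowel of *detfa* is /a/ (a back vowel), it takes -aka, giving *detfaaka*.
*nosi* — last vowel /i/ (a front vowel) → -i → *nosii*.

detfaaka, nosii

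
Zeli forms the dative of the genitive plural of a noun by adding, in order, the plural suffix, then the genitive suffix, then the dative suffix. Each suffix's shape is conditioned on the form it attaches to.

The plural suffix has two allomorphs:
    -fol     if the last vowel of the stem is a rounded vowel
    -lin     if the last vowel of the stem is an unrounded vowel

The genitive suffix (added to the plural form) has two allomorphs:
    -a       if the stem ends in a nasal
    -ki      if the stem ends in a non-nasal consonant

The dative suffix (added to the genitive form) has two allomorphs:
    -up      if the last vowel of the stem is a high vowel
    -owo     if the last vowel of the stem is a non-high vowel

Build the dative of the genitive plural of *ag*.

Since the last vowel of *ag* is /a/ (an unrounded vowel), it takes -lin, giving *aglin*.
Since the final consonant of the plural form *aglin* is /n/ (a nasal), it takes -a, giving *aglina*.
The last vowel of the genitive form *aglina* is /a/, which is a non-high vowel, so the dative suffix is -owo, giving *aglinaowo*.

aglinaowo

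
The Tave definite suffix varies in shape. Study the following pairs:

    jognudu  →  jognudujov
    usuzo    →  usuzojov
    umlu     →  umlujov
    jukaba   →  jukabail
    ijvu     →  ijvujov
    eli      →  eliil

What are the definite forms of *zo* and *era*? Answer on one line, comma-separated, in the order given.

The alternation tracks the last vowel of the stem — -jov when the last vowel of the stem is a rounded vowel (*jognudu*, *usuzo*, *umlu*, *ijvu*); -il when the last vowel of the stem is an unrounded vowel (*jukaba*, *eli*).
The last vowel of *zo* is /o/, which is a rounded vowel, so the suffix is -jov, giving *zojov*.
*era*: last vowel = /a/, an unrounded vowel → -il → *erail*.

zojov, erail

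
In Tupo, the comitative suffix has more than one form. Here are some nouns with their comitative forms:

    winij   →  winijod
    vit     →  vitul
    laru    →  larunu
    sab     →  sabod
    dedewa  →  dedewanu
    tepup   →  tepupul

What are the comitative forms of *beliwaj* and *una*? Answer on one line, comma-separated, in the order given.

beliwajod, unanu

Looking at the final sound of each stem: -ul when the stem ends in a voiceless consonant (*vit*, *tepup*); -od when the stem ends in a voiced consonant (*winij*, *sab*); -nu when the stem ends in a vowel (*laru*, *dedewa*).
Since the final sound of *beliwaj* is /j/ (a voiced consonant), it takes -od, giving *beliwajod*.
The final sound of *una* is /a/, which is a vowel, so the suffix is -nu, giving *unanu*.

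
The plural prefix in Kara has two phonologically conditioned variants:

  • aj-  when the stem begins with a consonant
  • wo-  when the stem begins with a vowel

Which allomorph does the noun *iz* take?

wo-

The first sound of *iz* is /i/, which is a vowel, so the prefix is wo-.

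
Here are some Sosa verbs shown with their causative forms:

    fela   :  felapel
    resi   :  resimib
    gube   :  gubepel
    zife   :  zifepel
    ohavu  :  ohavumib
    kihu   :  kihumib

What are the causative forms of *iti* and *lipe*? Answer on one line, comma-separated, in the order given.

Looking at the last vowel of each stem: -mib when the last vowel of the stem is a high vowel (*resi*, *ohavu*, *kihu*); -pel when the last vowel of the stem is a non-high vowel (*fela*, *gube*, *zife*).
*iti* — last vowel /i/ (a high vowel) → -mib → *itimib*.
*lipe* — last vowel /e/ (a non-high vowel) → -pel → *lipepel*.

itimib, lipepel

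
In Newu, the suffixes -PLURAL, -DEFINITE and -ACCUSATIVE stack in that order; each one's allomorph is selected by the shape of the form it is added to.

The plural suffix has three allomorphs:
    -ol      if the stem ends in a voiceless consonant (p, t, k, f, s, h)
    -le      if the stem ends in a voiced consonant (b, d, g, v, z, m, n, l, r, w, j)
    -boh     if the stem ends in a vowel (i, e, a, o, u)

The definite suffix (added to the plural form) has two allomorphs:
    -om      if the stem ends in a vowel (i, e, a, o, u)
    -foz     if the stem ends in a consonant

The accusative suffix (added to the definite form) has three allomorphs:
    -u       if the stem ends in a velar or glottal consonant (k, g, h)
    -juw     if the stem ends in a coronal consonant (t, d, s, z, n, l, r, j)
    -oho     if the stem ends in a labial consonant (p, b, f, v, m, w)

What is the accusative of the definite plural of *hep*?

*hep*: final sound = /p/, a voiceless consonant → -ol → *hepol*.
The plural form *hepol* — final sound /l/ (a consonant) → -foz → *hepolfoz*.
The definite form *hepolfoz*: final consonant = /z/, coronal → -juw → *hepolfozjuw*.

hepolfozjuw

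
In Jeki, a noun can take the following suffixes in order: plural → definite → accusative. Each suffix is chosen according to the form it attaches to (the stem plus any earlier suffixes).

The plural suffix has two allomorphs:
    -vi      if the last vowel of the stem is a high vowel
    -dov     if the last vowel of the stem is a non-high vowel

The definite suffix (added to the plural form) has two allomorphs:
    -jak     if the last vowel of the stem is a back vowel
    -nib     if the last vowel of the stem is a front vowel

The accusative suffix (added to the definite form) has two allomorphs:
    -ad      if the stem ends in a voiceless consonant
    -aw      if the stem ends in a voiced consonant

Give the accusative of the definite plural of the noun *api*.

*api*: last vowel = /i/, a high vowel → -vi → *apivi*.
The plural form *apivi* — last vowel /i/ (a front vowel) → -nib → *apivinib*.
Since the final consonant of the definite form *apivinib* is /b/ (voiced), it takes -aw, giving *apivinibaw*.

apivinibaw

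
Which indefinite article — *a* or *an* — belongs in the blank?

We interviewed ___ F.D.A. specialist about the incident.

an

The indefinite article is chosen by the initial *sound* of the following word, not its spelling.
The initialism *F.D.A.* is read letter by letter; the first letter, F, is pronounced /ɛf/, which begins with a vowel sound.
So the article is *an*: We interviewed an F.D.A. specialist about the incident.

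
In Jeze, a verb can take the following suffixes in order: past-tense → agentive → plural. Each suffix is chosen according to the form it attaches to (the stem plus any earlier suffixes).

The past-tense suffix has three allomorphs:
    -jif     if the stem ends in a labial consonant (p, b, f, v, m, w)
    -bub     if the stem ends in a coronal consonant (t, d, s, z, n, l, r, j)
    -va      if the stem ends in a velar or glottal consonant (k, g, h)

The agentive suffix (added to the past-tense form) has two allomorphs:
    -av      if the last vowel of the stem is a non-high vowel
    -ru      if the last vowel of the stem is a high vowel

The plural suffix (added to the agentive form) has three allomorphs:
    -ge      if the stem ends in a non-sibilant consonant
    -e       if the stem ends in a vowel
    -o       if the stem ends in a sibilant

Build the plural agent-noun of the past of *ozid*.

*ozid* — final consonant /d/ (coronal) → -bub → *ozidbub*.
The last vowel of the past-tense form *ozidbub* is /u/, which is a high vowel, so the agentive suffix is -ru, giving *ozidbubru*.
The agentive form *ozidbubru* — final sound /u/ (a vowel) → -e → *ozidbubrue*.

ozidbubrue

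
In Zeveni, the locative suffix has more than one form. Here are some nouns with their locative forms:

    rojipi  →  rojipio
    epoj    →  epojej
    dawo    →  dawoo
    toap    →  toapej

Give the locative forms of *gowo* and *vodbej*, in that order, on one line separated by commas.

gowoo, vodbejej

The alternation tracks the final sound of the stem — -ej when the stem ends in a consonant (*epoj*, *toap*); -o when the stem ends in a vowel (*rojipi*, *dawo*).
Since the final sound of *gowo* is /o/ (a vowel), it takes -o, giving *gowoo*.
*vodbej* — final sound /j/ (a consonant) → -ej → *vodbejej*.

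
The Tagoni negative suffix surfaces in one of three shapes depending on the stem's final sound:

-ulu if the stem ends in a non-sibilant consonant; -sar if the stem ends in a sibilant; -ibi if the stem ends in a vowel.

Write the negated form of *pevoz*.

pevozsar

*pevoz* — final sound /z/ (a sibilant) → -sar → *pevozsar*.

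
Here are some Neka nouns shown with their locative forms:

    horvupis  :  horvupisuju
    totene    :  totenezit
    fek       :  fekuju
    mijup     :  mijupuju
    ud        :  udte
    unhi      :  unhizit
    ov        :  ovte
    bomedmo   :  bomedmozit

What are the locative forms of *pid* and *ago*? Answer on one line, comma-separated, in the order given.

pidte, agozit

The alternation tracks the final sound of the stem — -uju when the stem ends in a voiceless consonant (*horvupis*, *fek*, *mijup*); -te when the stem ends in a voiced consonant (*ud*, *ov*); -zit when the stem ends in a vowel (*totene*, *unhi*, *bomedmo*).
Since the final sound of *pid* is /d/ (a voiced consonant), it takes -te, giving *pidte*.
The final sound of *ago* is /o/, which is a vowel, so the suffix is -zit, giving *agozit*.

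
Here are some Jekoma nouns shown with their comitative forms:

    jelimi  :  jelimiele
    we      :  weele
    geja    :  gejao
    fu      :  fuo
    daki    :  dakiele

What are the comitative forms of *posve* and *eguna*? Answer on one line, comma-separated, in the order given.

Looking at the last vowel of each stem: -ele when the last vowel of the stem is a front vowel (*jelimi*, *we*, *daki*); -o when the last vowel of the stem is a back vowel (*geja*, *fu*).
*posve* — last vowel /e/ (a front vowel) → -ele → *posveele*.
The last vowel of *eguna* is /a/, which is a back vowel, so the suffix is -o, giving *egunao*.

posveele, egunao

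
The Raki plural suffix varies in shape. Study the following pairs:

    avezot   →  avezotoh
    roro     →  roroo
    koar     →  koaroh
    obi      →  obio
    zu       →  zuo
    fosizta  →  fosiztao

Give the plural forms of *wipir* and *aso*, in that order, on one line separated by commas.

The alternation tracks the final sound of the stem — -oh when the stem ends in a consonant (*avezot*, *koar*); -o when the stem ends in a vowel (*roro*, *obi*, *zu*, *fosizta*).
The final sound of *wipir* is /r/, which is a consonant, so the suffix is -oh, giving *wipiroh*.
*aso*: final sound = /o/, a vowel → -o → *asoo*.

wipiroh, asoo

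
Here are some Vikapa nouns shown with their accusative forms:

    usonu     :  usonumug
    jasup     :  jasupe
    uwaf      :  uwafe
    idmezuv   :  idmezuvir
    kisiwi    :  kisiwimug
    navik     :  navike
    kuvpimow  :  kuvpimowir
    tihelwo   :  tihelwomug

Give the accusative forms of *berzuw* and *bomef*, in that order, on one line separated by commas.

berzuwir, bomefe

The suffix is conditioned by the final sound: -e when the stem ends in a voiceless consonant (*jasup*, *uwaf*, *navik*); -ir when the stem ends in a voiced consonant (*idmezuv*, *kuvpimow*); -mug when the stem ends in a vowel (*usonu*, *kisiwi*, *tihelwo*).
Since the final sound of *berzuw* is /w/ (a voiced consonant), it takes -ir, giving *berzuwir*.
The final sound of *bomef* is /f/, which is a voiceless consonant, so the suffix is -e, giving *bomefe*.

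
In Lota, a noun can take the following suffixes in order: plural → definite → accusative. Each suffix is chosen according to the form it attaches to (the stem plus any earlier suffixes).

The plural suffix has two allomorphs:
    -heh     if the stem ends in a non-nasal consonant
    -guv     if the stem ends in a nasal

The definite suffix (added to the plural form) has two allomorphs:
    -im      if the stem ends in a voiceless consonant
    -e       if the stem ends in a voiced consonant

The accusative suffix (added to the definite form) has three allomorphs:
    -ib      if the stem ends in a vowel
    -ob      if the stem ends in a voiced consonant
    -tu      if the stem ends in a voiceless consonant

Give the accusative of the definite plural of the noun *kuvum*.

*kuvum* — final consonant /m/ (a nasal) → -guv → *kuvumguv*.
The final consonant of the plural form *kuvumguv* is /v/, which is voiced, so the definite suffix is -e, giving *kuvumguve*.
The definite form *kuvumguve*: final sound = /e/, a vowel → -ib → *kuvumguveib*.

kuvumguveib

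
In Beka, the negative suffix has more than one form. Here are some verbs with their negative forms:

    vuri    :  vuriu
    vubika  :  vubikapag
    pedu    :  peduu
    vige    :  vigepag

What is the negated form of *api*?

The pattern is height harmony: -u when the last vowel of the stem is a high vowel (*vuri*, *pedu*); -pag when the last vowel of the stem is a non-high vowel (*vubika*, *vige*).
Since the last vowel of *api* is /i/ (a high vowel), it takes -u, giving *apiu*.

apiu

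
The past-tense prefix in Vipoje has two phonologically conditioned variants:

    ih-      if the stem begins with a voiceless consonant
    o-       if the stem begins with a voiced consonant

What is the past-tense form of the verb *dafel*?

The first consonant of *dafel* is /d/, which is voiced, so the prefix is o-, giving *odafel*.

odafel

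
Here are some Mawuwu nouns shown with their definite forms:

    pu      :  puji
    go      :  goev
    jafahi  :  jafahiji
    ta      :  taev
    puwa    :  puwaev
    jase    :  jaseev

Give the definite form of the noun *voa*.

voaev

Looking at the last vowel of each stem: -ji when the last vowel of the stem is a high vowel (*pu*, *jafahi*); -ev when the last vowel of the stem is a non-high vowel (*go*, *ta*, *puwa*, *jase*).
Since the last vowel of *voa* is /a/ (a non-high vowel), it takes -ev, giving *voaev*.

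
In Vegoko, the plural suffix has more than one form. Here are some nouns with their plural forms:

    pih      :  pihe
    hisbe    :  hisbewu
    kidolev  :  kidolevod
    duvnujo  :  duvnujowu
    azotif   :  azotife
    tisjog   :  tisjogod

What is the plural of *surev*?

surevod

Looking at the final sound of each stem: -e when the stem ends in a voiceless consonant (*pih*, *azotif*); -od when the stem ends in a voiced consonant (*kidolev*, *tisjog*); -wu when the stem ends in a vowel (*hisbe*, *duvnujo*).
The final sound of *surev* is /v/, which is a voiced consonant, so the suffix is -od, giving *surevod*.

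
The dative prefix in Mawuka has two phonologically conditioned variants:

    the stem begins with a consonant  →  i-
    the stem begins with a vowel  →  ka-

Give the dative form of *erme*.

kaerme

The first sound of *erme* is /e/, which is a vowel, so the prefix is ka-, giving *kaerme*.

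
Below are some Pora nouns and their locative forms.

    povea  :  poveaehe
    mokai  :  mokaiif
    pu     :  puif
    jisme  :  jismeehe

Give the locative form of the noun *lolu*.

loluif

The suffix is conditioned by the last vowel: -if when the last vowel of the stem is a high vowel (*mokai*, *pu*); -ehe when the last vowel of the stem is a non-high vowel (*povea*, *jisme*).
Since the last vowel of *lolu* is /u/ (a high vowel), it takes -if, giving *loluif*.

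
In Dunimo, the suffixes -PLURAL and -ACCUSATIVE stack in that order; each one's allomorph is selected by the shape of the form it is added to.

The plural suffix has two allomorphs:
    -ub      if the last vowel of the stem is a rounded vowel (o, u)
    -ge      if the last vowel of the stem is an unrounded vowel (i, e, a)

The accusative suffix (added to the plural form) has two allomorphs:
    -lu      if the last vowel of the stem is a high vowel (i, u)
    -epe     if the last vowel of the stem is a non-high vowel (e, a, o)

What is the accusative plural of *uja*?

*uja* — last vowel /a/ (an unrounded vowel) → -ge → *ujage*.
The plural form *ujage* — last vowel /e/ (a non-high vowel) → -epe → *ujageepe*.

ujageepe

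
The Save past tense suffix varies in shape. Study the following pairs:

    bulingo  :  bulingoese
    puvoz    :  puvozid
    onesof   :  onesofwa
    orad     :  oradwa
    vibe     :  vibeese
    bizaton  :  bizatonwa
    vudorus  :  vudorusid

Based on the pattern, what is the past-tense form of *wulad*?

Looking at the final sound of each stem: -id when the stem ends in a sibilant (*puvoz*, *vudorus*); -wa when the stem ends in a non-sibilant consonant (*onesof*, *orad*, *bizaton*); -ese when the stem ends in a vowel (*bulingo*, *vibe*).
*wulad*: final sound = /d/, a non-sibilant consonant → -wa → *wuladwa*.

wuladwa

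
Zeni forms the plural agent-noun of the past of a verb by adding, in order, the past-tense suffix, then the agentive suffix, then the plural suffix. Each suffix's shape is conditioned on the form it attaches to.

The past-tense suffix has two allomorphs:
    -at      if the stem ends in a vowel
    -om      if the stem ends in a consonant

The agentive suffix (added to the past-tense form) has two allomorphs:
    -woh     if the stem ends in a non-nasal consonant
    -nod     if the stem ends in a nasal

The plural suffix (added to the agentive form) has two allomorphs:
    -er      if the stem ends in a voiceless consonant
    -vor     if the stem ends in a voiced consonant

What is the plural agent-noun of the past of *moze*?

*moze*: final sound = /e/, a vowel → -at → *mozeat*.
Since the final consonant of the past-tense form *mozeat* is /t/ (non-nasal), it takes -woh, giving *mozeatwoh*.
The final consonant of the agentive form *mozeatwoh* is /h/, which is voiceless, so the plural suffix is -er, giving *mozeatwoher*.

mozeatwoher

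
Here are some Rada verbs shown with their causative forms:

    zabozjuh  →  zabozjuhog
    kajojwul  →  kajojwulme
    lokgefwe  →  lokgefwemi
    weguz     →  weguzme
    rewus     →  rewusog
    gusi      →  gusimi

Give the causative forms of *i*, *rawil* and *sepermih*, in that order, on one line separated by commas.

imi, rawilme, sepermihog

The pattern is voicing of the final sound: -og when the stem ends in a voiceless consonant (*zabozjuh*, *rewus*); -me when the stem ends in a voiced consonant (*kajojwul*, *weguz*); -mi when the stem ends in a vowel (*lokgefwe*, *gusi*).
*i* — final sound /i/ (a vowel) → -mi → *imi*.
*rawil*: final sound = /l/, a voiced consonant → -me → *rawilme*.
*sepermih* — final sound /h/ (a voiceless consonant) → -og → *sepermihog*.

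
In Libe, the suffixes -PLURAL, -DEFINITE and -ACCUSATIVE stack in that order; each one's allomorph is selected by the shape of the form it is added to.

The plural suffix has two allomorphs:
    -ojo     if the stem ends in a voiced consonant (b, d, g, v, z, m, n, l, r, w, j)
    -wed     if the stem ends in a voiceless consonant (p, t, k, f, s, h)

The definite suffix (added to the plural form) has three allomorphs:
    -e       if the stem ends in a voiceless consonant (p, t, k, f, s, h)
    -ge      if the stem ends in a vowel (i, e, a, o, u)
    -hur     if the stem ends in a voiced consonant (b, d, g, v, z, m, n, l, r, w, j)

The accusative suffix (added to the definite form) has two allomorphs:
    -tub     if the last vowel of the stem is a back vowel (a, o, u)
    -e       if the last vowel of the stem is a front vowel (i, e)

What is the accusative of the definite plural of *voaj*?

voajojogee

*voaj* — final consonant /j/ (voiced) → -ojo → *voajojo*.
The plural form *voajojo*: final sound = /o/, a vowel → -ge → *voajojoge*.
The definite form *voajojoge*: last vowel = /e/, a front vowel → -e → *voajojogee*.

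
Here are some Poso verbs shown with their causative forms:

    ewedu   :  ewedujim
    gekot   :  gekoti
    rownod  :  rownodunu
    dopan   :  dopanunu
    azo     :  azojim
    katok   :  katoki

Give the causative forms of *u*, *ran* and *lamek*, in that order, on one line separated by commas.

The alternation tracks the final sound of the stem — -i when the stem ends in a voiceless consonant (*gekot*, *katok*); -unu when the stem ends in a voiced consonant (*rownod*, *dopan*); -jim when the stem ends in a vowel (*ewedu*, *azo*).
The final sound of *u* is /u/, which is a vowel, so the suffix is -jim, giving *ujim*.
Since the final sound of *ran* is /n/ (a voiced consonant), it takes -unu, giving *ranunu*.
Since the final sound of *lamek* is /k/ (a voiceless consonant), it takes -i, giving *lameki*.

ujim, ranunu, lameki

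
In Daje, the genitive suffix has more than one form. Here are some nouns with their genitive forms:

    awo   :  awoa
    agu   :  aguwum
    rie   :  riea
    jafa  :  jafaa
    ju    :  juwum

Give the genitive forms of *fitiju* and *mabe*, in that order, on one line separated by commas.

The suffix is conditioned by the last vowel: -wum when the last vowel of the stem is a high vowel (*agu*, *ju*); -a when the last vowel of the stem is a non-high vowel (*awo*, *rie*, *jafa*).
Since the last vowel of *fitiju* is /u/ (a high vowel), it takes -wum, giving *fitijuwum*.
*mabe* — last vowel /e/ (a non-high vowel) → -a → *mabea*.

fitijuwum, mabea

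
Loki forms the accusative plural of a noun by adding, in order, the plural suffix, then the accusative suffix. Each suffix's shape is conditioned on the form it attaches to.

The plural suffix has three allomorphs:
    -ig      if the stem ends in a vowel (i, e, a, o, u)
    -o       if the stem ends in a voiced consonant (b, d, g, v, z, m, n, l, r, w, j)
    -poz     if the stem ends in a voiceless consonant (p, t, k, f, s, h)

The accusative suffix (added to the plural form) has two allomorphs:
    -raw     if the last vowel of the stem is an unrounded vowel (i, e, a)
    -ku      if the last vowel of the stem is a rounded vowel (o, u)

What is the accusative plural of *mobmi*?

Since the final sound of *mobmi* is /i/ (a vowel), it takes -ig, giving *mobmiig*.
The plural form *mobmiig*: last vowel = /i/, an unrounded vowel → -raw → *mobmiigraw*.

mobmiigraw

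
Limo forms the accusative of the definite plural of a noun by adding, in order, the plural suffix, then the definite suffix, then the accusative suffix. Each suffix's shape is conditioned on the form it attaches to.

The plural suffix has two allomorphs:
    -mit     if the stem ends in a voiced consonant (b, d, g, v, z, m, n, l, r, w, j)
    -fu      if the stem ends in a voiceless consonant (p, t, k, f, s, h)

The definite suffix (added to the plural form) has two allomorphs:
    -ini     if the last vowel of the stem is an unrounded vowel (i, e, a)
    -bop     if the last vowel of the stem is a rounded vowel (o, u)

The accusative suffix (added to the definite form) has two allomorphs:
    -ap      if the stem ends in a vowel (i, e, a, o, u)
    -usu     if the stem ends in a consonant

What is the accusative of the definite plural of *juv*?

Since the final consonant of *juv* is /v/ (voiced), it takes -mit, giving *juvmit*.
Since the last vowel of the plural form *juvmit* is /i/ (an unrounded vowel), it takes -ini, giving *juvmitini*.
Since the final sound of the definite form *juvmitini* is /i/ (a vowel), it takes -ap, giving *juvmitiniap*.

juvmitiniap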